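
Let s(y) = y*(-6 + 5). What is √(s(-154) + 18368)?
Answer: 21*√42 ≈ 136.10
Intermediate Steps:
s(y) = -y (s(y) = y*(-1) = -y)
√(s(-154) + 18368) = √(-1*(-154) + 18368) = √(154 + 18368) = √18522 = 21*√42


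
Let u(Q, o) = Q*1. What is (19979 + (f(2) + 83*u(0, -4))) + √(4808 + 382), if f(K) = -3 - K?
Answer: 19974 + √5190 ≈ 20046.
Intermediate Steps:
u(Q, o) = Q
(19979 + (f(2) + 83*u(0, -4))) + √(4808 + 382) = (19979 + ((-3 - 1*2) + 83*0)) + √(4808 + 382) = (19979 + ((-3 - 2) + 0)) + √5190 = (19979 + (-5 + 0)) + √5190 = (19979 - 5) + √5190 = 19974 + √5190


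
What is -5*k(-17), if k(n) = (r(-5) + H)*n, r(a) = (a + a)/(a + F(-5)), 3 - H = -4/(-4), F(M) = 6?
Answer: -680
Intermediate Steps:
H = 2 (H = 3 - (-4)/(-4) = 3 - (-4)*(-1)/4 = 3 - 1*1 = 3 - 1 = 2)
r(a) = 2*a/(6 + a) (r(a) = (a + a)/(a + 6) = (2*a)/(6 + a) = 2*a/(6 + a))
k(n) = -8*n (k(n) = (2*(-5)/(6 - 5) + 2)*n = (2*(-5)/1 + 2)*n = (2*(-5)*1 + 2)*n = (-10 + 2)*n = -8*n)
-5*k(-17) = -(-40)*(-17) = -5*136 = -680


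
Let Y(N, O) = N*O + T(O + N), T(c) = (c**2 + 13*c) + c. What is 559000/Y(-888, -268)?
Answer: 69875/194767 ≈ 0.35876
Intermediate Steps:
T(c) = c**2 + 14*c
Y(N, O) = N*O + (N + O)*(14 + N + O) (Y(N, O) = N*O + (O + N)*(14 + (O + N)) = N*O + (N + O)*(14 + (N + O)) = N*O + (N + O)*(14 + N + O))
559000/Y(-888, -268) = 559000/(-888*(-268) + (-888 - 268)*(14 - 888 - 268)) = 559000/(237984 - 1156*(-1142)) = 559000/(237984 + 1320152) = 559000/1558136 = 559000*(1/1558136) = 69875/194767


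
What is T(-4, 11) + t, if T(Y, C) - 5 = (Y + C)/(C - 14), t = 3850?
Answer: 11558/3 ≈ 3852.7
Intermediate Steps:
T(Y, C) = 5 + (C + Y)/(-14 + C) (T(Y, C) = 5 + (Y + C)/(C - 14) = 5 + (C + Y)/(-14 + C))
T(-4, 11) + t = (-70 - 4 + 6*11)/(-14 + 11) + 3850 = (-70 - 4 + 66)/(-3) + 3850 = -1/3*(-8) + 3850 = 8/3 + 3850 = 11558/3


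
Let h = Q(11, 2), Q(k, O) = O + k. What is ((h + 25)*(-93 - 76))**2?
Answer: 41242084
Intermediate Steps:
h = 13 (h = 2 + 11 = 13)
((h + 25)*(-93 - 76))**2 = ((13 + 25)*(-93 - 76))**2 = (38*(-169))**2 = (-6422)**2 = 41242084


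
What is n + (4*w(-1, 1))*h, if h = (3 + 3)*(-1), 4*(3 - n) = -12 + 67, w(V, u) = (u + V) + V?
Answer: 53/4 ≈ 13.250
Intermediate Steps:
w(V, u) = u + 2*V (w(V, u) = (V + u) + V = u + 2*V)
n = -43/4 (n = 3 - (-12 + 67)/4 = 3 - ¼*55 = 3 - 55/4 = -43/4 ≈ -10.750)
h = -6 (h = 6*(-1) = -6)
n + (4*w(-1, 1))*h = -43/4 + (4*(1 + 2*(-1)))*(-6) = -43/4 + (4*(1 - 2))*(-6) = -43/4 + (4*(-1))*(-6) = -43/4 - 4*(-6) = -43/4 + 24 = 53/4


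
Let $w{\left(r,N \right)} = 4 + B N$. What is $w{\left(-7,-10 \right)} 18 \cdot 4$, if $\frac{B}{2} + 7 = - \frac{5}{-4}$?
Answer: $8568$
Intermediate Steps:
$B = - \frac{23}{2}$ ($B = -14 + 2 \left(- \frac{5}{-4}\right) = -14 + 2 \left(\left(-5\right) \left(- \frac{1}{4}\right)\right) = -14 + 2 \cdot \frac{5}{4} = -14 + \frac{5}{2} = - \frac{23}{2} \approx -11.5$)
$w{\left(r,N \right)} = 4 - \frac{23 N}{2}$
$w{\left(-7,-10 \right)} 18 \cdot 4 = \left(4 - -115\right) 18 \cdot 4 = \left(4 + 115\right) 18 \cdot 4 = 119 \cdot 18 \cdot 4 = 2142 \cdot 4 = 8568$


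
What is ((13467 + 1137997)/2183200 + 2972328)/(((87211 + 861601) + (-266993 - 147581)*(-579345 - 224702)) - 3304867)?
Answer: 811148455133/90967019141486700 ≈ 8.9169e-6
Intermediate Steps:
((13467 + 1137997)/2183200 + 2972328)/(((87211 + 861601) + (-266993 - 147581)*(-579345 - 224702)) - 3304867) = (1151464*(1/2183200) + 2972328)/((948812 - 414574*(-804047)) - 3304867) = (143933/272900 + 2972328)/((948812 + 333336980978) - 3304867) = 811148455133/(272900*(333337929790 - 3304867)) = (811148455133/272900)/333334624923 = (811148455133/272900)*(1/333334624923) = 811148455133/90967019141486700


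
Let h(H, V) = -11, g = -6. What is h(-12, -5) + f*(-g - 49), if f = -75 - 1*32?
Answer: 4590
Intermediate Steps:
f = -107 (f = -75 - 32 = -107)
h(-12, -5) + f*(-g - 49) = -11 - 107*(-1*(-6) - 49) = -11 - 107*(6 - 49) = -11 - 107*(-43) = -11 + 4601 = 4590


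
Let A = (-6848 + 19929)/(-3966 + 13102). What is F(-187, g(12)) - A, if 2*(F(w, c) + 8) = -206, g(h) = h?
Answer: -1027177/9136 ≈ -112.43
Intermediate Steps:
F(w, c) = -111 (F(w, c) = -8 + (1/2)*(-206) = -8 - 103 = -111)
A = 13081/9136 ≈ 1.4318
F(-187, g(12)) - A = -111 - 1*13081/9136 = -111 - 13081/9136 = -1027177/9136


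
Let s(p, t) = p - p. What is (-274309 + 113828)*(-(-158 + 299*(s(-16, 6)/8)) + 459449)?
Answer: -73758190967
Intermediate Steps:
s(p, t) = 0
(-274309 + 113828)*(-(-158 + 299*(s(-16, 6)/8)) + 459449) = (-274309 + 113828)*(-(-158 + 299*(0/8)) + 459449) = -160481*(-(-158 + 299*(0*(1/8))) + 459449) = -160481*(-(-158 + 299*0) + 459449) = -160481*(-(-158 + 0) + 459449) = -160481*(-1*(-158) + 459449) = -160481*(158 + 459449) = -160481*459607 = -73758190967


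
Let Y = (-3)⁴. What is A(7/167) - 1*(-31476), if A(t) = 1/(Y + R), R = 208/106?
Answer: 138400025/4397 ≈ 31476.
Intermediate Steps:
Y = 81
R = 104/53 (R = 208*(1/106) = 104/53 ≈ 1.9623)
A(t) = 53/4397 (A(t) = 1/(81 + 104/53) = 1/(4397/53) = 53/4397)
A(7/167) - 1*(-31476) = 53/4397 - 1*(-31476) = 53/4397 + 31476 = 138400025/4397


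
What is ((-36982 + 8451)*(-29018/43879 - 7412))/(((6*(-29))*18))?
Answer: -421818081643/6246774 ≈ -67526.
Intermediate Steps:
((-36982 + 8451)*(-29018/43879 - 7412))/(((6*(-29))*18)) = (-28531*(-29018*1/43879 - 7412))/((-174*18)) = -28531*(-2638/3989 - 7412)/(-3132) = -28531*(-29569106/3989)*(-1/3132) = (843636163286/3989)*(-1/3132) = -421818081643/6246774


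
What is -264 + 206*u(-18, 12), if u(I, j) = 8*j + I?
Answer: 15804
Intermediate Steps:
u(I, j) = I + 8*j
-264 + 206*u(-18, 12) = -264 + 206*(-18 + 8*12) = -264 + 206*(-18 + 96) = -264 + 206*78 = -264 + 16068 = 15804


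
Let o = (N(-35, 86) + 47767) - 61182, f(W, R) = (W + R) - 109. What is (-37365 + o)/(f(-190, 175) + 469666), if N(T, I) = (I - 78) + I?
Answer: -25343/234771 ≈ -0.10795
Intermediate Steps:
f(W, R) = -109 + R + W (f(W, R) = (R + W) - 109 = -109 + R + W)
N(T, I) = -78 + 2*I (N(T, I) = (-78 + I) + I = -78 + 2*I)
o = -13321 (o = ((-78 + 2*86) + 47767) - 61182 = ((-78 + 172) + 47767) - 61182 = (94 + 47767) - 61182 = 47861 - 61182 = -13321)
(-37365 + o)/(f(-190, 175) + 469666) = (-37365 - 13321)/((-109 + 175 - 190) + 469666) = -50686/(-124 + 469666) = -50686/469542 = -50686*1/469542 = -25343/234771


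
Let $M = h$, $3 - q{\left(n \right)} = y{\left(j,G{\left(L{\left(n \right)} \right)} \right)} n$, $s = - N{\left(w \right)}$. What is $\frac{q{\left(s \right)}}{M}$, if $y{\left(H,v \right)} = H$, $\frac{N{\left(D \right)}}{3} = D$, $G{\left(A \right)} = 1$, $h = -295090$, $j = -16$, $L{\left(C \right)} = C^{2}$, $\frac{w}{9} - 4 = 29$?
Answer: $\frac{14253}{295090} \approx 0.048301$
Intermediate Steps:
$w = 297$ ($w = 36 + 9 \cdot 29 = 36 + 261 = 297$)
$N{\left(D \right)} = 3 D$
$s = -891$ ($s = - 3 \cdot 297 = \left(-1\right) 891 = -891$)
$q{\left(n \right)} = 3 + 16 n$ ($q{\left(n \right)} = 3 - - 16 n = 3 + 16 n$)
$M = -295090$
$\frac{q{\left(s \right)}}{M} = \frac{3 + 16 \left(-891\right)}{-295090} = \left(3 - 14256\right) \left(- \frac{1}{295090}\right) = \left(-14253\right) \left(- \frac{1}{295090}\right) = \frac{14253}{295090}$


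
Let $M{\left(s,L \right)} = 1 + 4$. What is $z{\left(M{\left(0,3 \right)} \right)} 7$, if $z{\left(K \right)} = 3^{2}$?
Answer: $63$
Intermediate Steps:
$M{\left(s,L \right)} = 5$
$z{\left(K \right)} = 9$
$z{\left(M{\left(0,3 \right)} \right)} 7 = 9 \cdot 7 = 63$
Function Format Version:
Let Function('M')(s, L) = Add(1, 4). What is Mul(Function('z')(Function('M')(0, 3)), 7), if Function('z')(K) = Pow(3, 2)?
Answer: 63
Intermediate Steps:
Function('M')(s, L) = 5
Function('z')(K) = 9
Mul(Function('z')(Function('M')(0, 3)), 7) = Mul(9, 7) = 63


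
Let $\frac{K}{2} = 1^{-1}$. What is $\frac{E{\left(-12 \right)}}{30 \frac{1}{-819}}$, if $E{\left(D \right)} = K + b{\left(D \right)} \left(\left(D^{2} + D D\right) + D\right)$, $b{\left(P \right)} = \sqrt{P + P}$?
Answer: $- \frac{273}{5} - \frac{75348 i \sqrt{6}}{5} \approx -54.6 - 36913.0 i$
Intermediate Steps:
$K = 2$ ($K = \frac{2}{1} = 2 \cdot 1 = 2$)
$b{\left(P \right)} = \sqrt{2} \sqrt{P}$ ($b{\left(P \right)} = \sqrt{2 P} = \sqrt{2} \sqrt{P}$)
$E{\left(D \right)} = 2 + \sqrt{2} \sqrt{D} \left(D + 2 D^{2}\right)$ ($E{\left(D \right)} = 2 + \sqrt{2} \sqrt{D} \left(\left(D^{2} + D D\right) + D\right) = 2 + \sqrt{2} \sqrt{D} \left(\left(D^{2} + D^{2}\right) + D\right) = 2 + \sqrt{2} \sqrt{D} \left(2 D^{2} + D\right) = 2 + \sqrt{2} \sqrt{D} \left(D + 2 D^{2}\right)$)
$\frac{E{\left(-12 \right)}}{30 \frac{1}{-819}} = \frac{2 + \sqrt{2} \left(-12\right)^{\frac{3}{2}} + 2 \sqrt{2} \left(-12\right)^{\frac{5}{2}}}{30 \frac{1}{-819}} = \frac{2 + \sqrt{2} \left(- 24 i \sqrt{3}\right) + 2 \sqrt{2} \cdot 288 i \sqrt{3}}{30 \left(- \frac{1}{819}\right)} = \frac{2 - 24 i \sqrt{6} + 576 i \sqrt{6}}{- \frac{10}{273}} = \left(2 + 552 i \sqrt{6}\right) \left(- \frac{273}{10}\right) = - \frac{273}{5} - \frac{75348 i \sqrt{6}}{5}$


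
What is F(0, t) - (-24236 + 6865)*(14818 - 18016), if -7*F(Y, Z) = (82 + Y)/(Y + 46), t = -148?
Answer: -8943945779/161 ≈ -5.5552e+7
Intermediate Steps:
F(Y, Z) = -(82 + Y)/(7*(46 + Y)) (F(Y, Z) = -(82 + Y)/(7*(Y + 46)) = -(82 + Y)/(7*(46 + Y)))
F(0, t) - (-24236 + 6865)*(14818 - 18016) = (-82 - 1*0)/(7*(46 + 0)) - (-24236 + 6865)*(14818 - 18016) = (⅐)*(-82 + 0)/46 - (-17371)*(-3198) = (⅐)*(1/46)*(-82) - 1*55552458 = -41/161 - 55552458 = -8943945779/161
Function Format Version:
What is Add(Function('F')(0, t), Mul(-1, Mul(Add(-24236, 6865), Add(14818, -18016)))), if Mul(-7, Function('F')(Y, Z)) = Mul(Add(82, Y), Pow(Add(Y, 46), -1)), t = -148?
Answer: Rational(-8943945779, 161) ≈ -5.5552e+7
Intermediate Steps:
Function('F')(Y, Z) = Mul(Rational(-1, 7), Pow(Add(46, Y), -1), Add(82, Y)) (Function('F')(Y, Z) = Mul(Rational(-1, 7), Mul(Add(82, Y), Pow(Add(Y, 46), -1))) = Mul(Rational(-1, 7), Mul(Add(82, Y), Pow(Add(46, Y), -1))) = Mul(Rational(-1, 7), Mul(Pow(Add(46, Y), -1), Add(82, Y))) = Mul(Rational(-1, 7), Pow(Add(46, Y), -1), Add(82, Y)))
Add(Function('F')(0, t), Mul(-1, Mul(Add(-24236, 6865), Add(14818, -18016)))) = Add(Mul(Rational(1, 7), Pow(Add(46, 0), -1), Add(-82, Mul(-1, 0))), Mul(-1, Mul(Add(-24236, 6865), Add(14818, -18016)))) = Add(Mul(Rational(1, 7), Pow(46, -1), Add(-82, 0)), Mul(-1, Mul(-17371, -3198))) = Add(Mul(Rational(1, 7), Rational(1, 46), -82), Mul(-1, 55552458)) = Add(Rational(-41, 161), -55552458) = Rational(-8943945779, 161)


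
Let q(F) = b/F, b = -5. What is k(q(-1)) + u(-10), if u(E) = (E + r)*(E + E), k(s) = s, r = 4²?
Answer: -115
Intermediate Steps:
r = 16
q(F) = -5/F
u(E) = 2*E*(16 + E) (u(E) = (E + 16)*(E + E) = (16 + E)*(2*E) = 2*E*(16 + E))
k(q(-1)) + u(-10) = -5/(-1) + 2*(-10)*(16 - 10) = -5*(-1) + 2*(-10)*6 = 5 - 120 = -115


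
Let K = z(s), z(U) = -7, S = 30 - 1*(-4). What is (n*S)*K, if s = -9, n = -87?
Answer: 20706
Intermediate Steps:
S = 34 (S = 30 + 4 = 34)
K = -7
(n*S)*K = -87*34*(-7) = -2958*(-7) = 20706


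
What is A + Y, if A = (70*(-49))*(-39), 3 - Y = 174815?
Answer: -41042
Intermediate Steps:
Y = -174812 (Y = 3 - 1*174815 = 3 - 174815 = -174812)
A = 133770 (A = -3430*(-39) = 133770)
A + Y = 133770 - 174812 = -41042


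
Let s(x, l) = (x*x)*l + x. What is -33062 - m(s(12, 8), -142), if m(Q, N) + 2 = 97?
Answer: -33157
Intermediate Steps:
s(x, l) = x + l*x**2 (s(x, l) = x**2*l + x = l*x**2 + x = x + l*x**2)
m(Q, N) = 95 (m(Q, N) = -2 + 97 = 95)
-33062 - m(s(12, 8), -142) = -33062 - 1*95 = -33062 - 95 = -33157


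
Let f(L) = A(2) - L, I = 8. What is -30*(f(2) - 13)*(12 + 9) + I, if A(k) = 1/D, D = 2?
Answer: 9143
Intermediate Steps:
A(k) = ½ (A(k) = 1/2 = 1*(½) = ½)
f(L) = ½ - L
-30*(f(2) - 13)*(12 + 9) + I = -30*((½ - 1*2) - 13)*(12 + 9) + 8 = -30*((½ - 2) - 13)*21 + 8 = -30*(-3/2 - 13)*21 + 8 = -(-435)*21 + 8 = -30*(-609/2) + 8 = 9135 + 8 = 9143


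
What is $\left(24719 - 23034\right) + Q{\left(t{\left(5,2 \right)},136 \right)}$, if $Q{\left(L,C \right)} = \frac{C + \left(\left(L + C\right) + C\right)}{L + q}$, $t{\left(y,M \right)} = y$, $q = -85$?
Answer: $\frac{134387}{80} \approx 1679.8$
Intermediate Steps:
$Q{\left(L,C \right)} = \frac{L + 3 C}{-85 + L}$ ($Q{\left(L,C \right)} = \frac{C + \left(\left(L + C\right) + C\right)}{L - 85} = \frac{C + \left(\left(C + L\right) + C\right)}{-85 + L} = \frac{C + \left(L + 2 C\right)}{-85 + L} = \frac{L + 3 C}{-85 + L}$)
$\left(24719 - 23034\right) + Q{\left(t{\left(5,2 \right)},136 \right)} = \left(24719 - 23034\right) + \frac{5 + 3 \cdot 136}{-85 + 5} = 1685 + \frac{5 + 408}{-80} = 1685 - \frac{413}{80} = \frac{134387}{80}$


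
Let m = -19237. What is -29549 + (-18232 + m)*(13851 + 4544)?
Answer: -689271804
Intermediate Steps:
-29549 + (-18232 + m)*(13851 + 4544) = -29549 + (-18232 - 19237)*(13851 + 4544) = -29549 - 37469*18395 = -29549 - 689242255 = -689271804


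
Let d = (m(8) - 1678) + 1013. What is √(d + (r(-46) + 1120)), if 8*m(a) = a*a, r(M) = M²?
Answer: √2579 ≈ 50.784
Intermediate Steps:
m(a) = a²/8 (m(a) = (a*a)/8 = a²/8)
d = -657 (d = ((⅛)*8² - 1678) + 1013 = ((⅛)*64 - 1678) + 1013 = (8 - 1678) + 1013 = -1670 + 1013 = -657)
√(d + (r(-46) + 1120)) = √(-657 + ((-46)² + 1120)) = √(-657 + (2116 + 1120)) = √(-657 + 3236) = √2579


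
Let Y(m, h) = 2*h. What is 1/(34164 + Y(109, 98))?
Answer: 1/34360 ≈ 2.9104e-5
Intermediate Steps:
1/(34164 + Y(109, 98)) = 1/(34164 + 2*98) = 1/(34164 + 196) = 1/34360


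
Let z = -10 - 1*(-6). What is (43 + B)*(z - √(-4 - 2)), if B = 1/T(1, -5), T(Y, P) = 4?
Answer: -173 - 173*I*√6/4 ≈ -173.0 - 105.94*I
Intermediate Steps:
z = -4 (z = -10 + 6 = -4)
B = ¼ (B = 1/4 = ¼ ≈ 0.25000)
(43 + B)*(z - √(-4 - 2)) = (43 + ¼)*(-4 - √(-4 - 2)) = 173*(-4 - √(-6))/4 = 173*(-4 - I*√6)/4 = -173 - 173*I*√6/4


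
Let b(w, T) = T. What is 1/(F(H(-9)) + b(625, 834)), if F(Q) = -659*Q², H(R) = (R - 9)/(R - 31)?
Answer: 400/280221 ≈ 0.0014274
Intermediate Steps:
H(R) = (-9 + R)/(-31 + R)
1/(F(H(-9)) + b(625, 834)) = 1/(-659*(-9 - 9)²/(-31 - 9)² + 834) = 1/(-659*(-18/(-40))² + 834) = 1/(-659*(-1/40*(-18))² + 834) = 1/(-659*(9/20)² + 834) = 1/(-659*81/400 + 834) = 1/(-53379/400 + 834) = 1/(280221/400) = 400/280221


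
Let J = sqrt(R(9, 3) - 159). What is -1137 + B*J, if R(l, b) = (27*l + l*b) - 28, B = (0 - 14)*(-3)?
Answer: -1137 + 42*sqrt(83) ≈ -754.36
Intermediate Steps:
B = 42 (B = -14*(-3) = 42)
R(l, b) = -28 + 27*l + b*l (R(l, b) = (27*l + b*l) - 28 = -28 + 27*l + b*l)
J = sqrt(83) (J = sqrt((-28 + 27*9 + 3*9) - 159) = sqrt((-28 + 243 + 27) - 159) = sqrt(242 - 159) = sqrt(83) ≈ 9.1104)
-1137 + B*J = -1137 + 42*sqrt(83)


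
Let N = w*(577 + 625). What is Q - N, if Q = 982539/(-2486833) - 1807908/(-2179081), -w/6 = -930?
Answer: -36346168381705677975/5419010540473 ≈ -6.7072e+6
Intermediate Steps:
w = 5580 (w = -6*(-930) = 5580)
N = 6707160 (N = 5580*(577 + 625) = 5580*1202 = 6707160)
Q = 2354933208705/5419010540473 (Q = 982539*(-1/2486833) - 1807908*(-1/2179081) = -982539/2486833 + 1807908/2179081 = 2354933208705/5419010540473 ≈ 0.43457)
Q - N = 2354933208705/5419010540473 - 1*6707160 = 2354933208705/5419010540473 - 6707160 = -36346168381705677975/5419010540473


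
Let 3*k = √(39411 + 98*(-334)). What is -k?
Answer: -√6679/3 ≈ -27.242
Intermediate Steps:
k = √6679/3 (k = √(39411 + 98*(-334))/3 = √(39411 - 32732)/3 = √6679/3 ≈ 27.242)
-k = -√6679/3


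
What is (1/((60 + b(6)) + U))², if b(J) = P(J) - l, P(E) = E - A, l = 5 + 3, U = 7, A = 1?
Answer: 1/4096 ≈ 0.00024414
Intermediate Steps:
l = 8
P(E) = -1 + E (P(E) = E - 1*1 = E - 1 = -1 + E)
b(J) = -9 + J (b(J) = (-1 + J) - 1*8 = (-1 + J) - 8 = -9 + J)
(1/((60 + b(6)) + U))² = (1/((60 + (-9 + 6)) + 7))² = (1/((60 - 3) + 7))² = (1/(57 + 7))² = (1/64)² = 1/4096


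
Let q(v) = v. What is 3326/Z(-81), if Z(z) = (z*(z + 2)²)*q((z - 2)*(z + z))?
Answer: -1663/3398617683 ≈ -4.8932e-7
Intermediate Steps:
Z(z) = 2*z²*(2 + z)²*(-2 + z) (Z(z) = (z*(z + 2)²)*((z - 2)*(z + z)) = (z*(2 + z)²)*((-2 + z)*(2*z)) = (z*(2 + z)²)*(2*z*(-2 + z)) = 2*z²*(2 + z)²*(-2 + z))
3326/Z(-81) = 3326/((2*(-81)²*(2 - 81)²*(-2 - 81))) = 3326/((2*6561*(-79)²*(-83))) = 3326/((2*6561*6241*(-83))) = 3326/(-6797235366) = 3326*(-1/6797235366) = -1663/3398617683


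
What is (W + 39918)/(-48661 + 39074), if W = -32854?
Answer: -7064/9587 ≈ -0.73683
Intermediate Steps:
(W + 39918)/(-48661 + 39074) = (-32854 + 39918)/(-48661 + 39074) = 7064/(-9587) = 7064*(-1/9587) = -7064/9587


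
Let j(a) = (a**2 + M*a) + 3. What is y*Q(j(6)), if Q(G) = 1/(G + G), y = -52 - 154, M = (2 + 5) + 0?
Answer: -103/81 ≈ -1.2716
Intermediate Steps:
M = 7 (M = 7 + 0 = 7)
y = -206
j(a) = 3 + a**2 + 7*a (j(a) = (a**2 + 7*a) + 3 = 3 + a**2 + 7*a)
Q(G) = 1/(2*G)
y*Q(j(6)) = -103/(3 + 6**2 + 7*6) = -103/(3 + 36 + 42) = -103/81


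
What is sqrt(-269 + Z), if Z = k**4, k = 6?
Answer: sqrt(1027) ≈ 32.047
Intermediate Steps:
Z = 1296 (Z = 6**4 = 1296)
sqrt(-269 + Z) = sqrt(-269 + 1296) = sqrt(1027)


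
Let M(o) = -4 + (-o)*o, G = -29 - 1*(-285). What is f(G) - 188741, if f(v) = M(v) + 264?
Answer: -254017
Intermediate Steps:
G = 256 (G = -29 + 285 = 256)
M(o) = -4 - o²
f(v) = 260 - v² (f(v) = (-4 - v²) + 264 = 260 - v²)
f(G) - 188741 = (260 - 1*256²) - 188741 = (260 - 1*65536) - 188741 = (260 - 65536) - 188741 = -65276 - 188741 = -254017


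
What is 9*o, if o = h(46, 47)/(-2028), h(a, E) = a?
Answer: -69/338 ≈ -0.20414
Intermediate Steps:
o = -23/1014 (o = 46/(-2028) = 46*(-1/2028) = -23/1014 ≈ -0.022682)
9*o = 9*(-23/1014) = -69/338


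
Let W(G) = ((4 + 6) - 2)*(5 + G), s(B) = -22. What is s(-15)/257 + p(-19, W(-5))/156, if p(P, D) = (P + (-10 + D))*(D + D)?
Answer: -22/257 ≈ -0.085603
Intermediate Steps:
W(G) = 40 + 8*G (W(G) = (10 - 2)*(5 + G) = 8*(5 + G) = 40 + 8*G)
p(P, D) = 2*D*(-10 + D + P) (p(P, D) = (-10 + D + P)*(2*D) = 2*D*(-10 + D + P))
s(-15)/257 + p(-19, W(-5))/156 = -22/257 + (2*(40 + 8*(-5))*(-10 + (40 + 8*(-5)) - 19))/156 = -22*1/257 + (2*(40 - 40)*(-10 + (40 - 40) - 19))*(1/156) = -22/257 + (2*0*(-10 + 0 - 19))*(1/156) = -22/257 + (2*0*(-29))*(1/156) = -22/257 + 0*(1/156) = -22/257 + 0 = -22/257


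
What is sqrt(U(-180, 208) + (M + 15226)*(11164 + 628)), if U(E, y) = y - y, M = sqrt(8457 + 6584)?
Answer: 4*sqrt(11221562 + 9581*sqrt(89)) ≈ 13453.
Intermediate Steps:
M = 13*sqrt(89) (M = sqrt(15041) = 13*sqrt(89) ≈ 122.64)
U(E, y) = 0
sqrt(U(-180, 208) + (M + 15226)*(11164 + 628)) = sqrt(0 + (13*sqrt(89) + 15226)*(11164 + 628)) = sqrt(0 + (15226 + 13*sqrt(89))*11792) = sqrt(0 + (179544992 + 153296*sqrt(89))) = sqrt(179544992 + 153296*sqrt(89))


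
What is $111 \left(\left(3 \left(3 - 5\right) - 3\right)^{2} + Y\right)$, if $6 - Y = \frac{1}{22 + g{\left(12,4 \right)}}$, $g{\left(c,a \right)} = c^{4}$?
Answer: $\frac{200459895}{20758} \approx 9657.0$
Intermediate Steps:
$Y = \frac{124547}{20758}$ ($Y = 6 - \frac{1}{22 + 12^{4}} = 6 - \frac{1}{22 + 20736} = 6 - \frac{1}{20758} = \frac{124547}{20758} \approx 6.0$)
$111 \left(\left(3 \left(3 - 5\right) - 3\right)^{2} + Y\right) = 111 \left(\left(3 \left(3 - 5\right) - 3\right)^{2} + \frac{124547}{20758}\right) = 111 \left(\left(3 \left(-2\right) - 3\right)^{2} + \frac{124547}{20758}\right) = 111 \left(\left(-6 - 3\right)^{2} + \frac{124547}{20758}\right) = 111 \left(\left(-9\right)^{2} + \frac{124547}{20758}\right) = 111 \left(81 + \frac{124547}{20758}\right) = 111 \cdot \frac{1805945}{20758} = \frac{200459895}{20758}$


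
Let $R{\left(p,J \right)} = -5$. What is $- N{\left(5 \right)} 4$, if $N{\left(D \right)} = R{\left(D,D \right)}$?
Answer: $20$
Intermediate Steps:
$N{\left(D \right)} = -5$
$- N{\left(5 \right)} 4 = \left(-1\right) \left(-5\right) 4 = 5 \cdot 4 = 20$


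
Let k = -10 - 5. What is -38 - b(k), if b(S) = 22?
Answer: -60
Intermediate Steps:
k = -15
-38 - b(k) = -38 - 1*22 = -38 - 22 = -60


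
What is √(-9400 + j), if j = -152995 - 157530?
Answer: 5*I*√12797 ≈ 565.62*I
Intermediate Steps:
j = -310525
√(-9400 + j) = √(-9400 - 310525) = √(-319925) = 5*I*√12797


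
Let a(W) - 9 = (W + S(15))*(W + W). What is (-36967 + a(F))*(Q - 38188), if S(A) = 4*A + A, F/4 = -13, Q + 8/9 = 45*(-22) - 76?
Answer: 13902118900/9 ≈ 1.5447e+9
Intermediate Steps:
Q = -9602/9 (Q = -8/9 + (45*(-22) - 76) = -8/9 + (-990 - 76) = -8/9 - 1066 = -9602/9 ≈ -1066.9)
F = -52 (F = 4*(-13) = -52)
S(A) = 5*A
a(W) = 9 + 2*W*(75 + W) (a(W) = 9 + (W + 5*15)*(W + W) = 9 + (W + 75)*(2*W) = 9 + (75 + W)*(2*W) = 9 + 2*W*(75 + W))
(-36967 + a(F))*(Q - 38188) = (-36967 + (9 + 2*(-52)² + 150*(-52)))*(-9602/9 - 38188) = (-36967 + (9 + 2*2704 - 7800))*(-353294/9) = (-36967 + (9 + 5408 - 7800))*(-353294/9) = (-36967 - 2383)*(-353294/9) = -39350*(-353294/9) = 13902118900/9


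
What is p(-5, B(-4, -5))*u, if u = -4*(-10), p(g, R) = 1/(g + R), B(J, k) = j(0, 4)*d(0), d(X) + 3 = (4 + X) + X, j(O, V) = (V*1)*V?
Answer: 40/11 ≈ 3.6364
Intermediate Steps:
j(O, V) = V² (j(O, V) = V*V = V²)
d(X) = 1 + 2*X (d(X) = -3 + ((4 + X) + X) = -3 + (4 + 2*X) = 1 + 2*X)
B(J, k) = 16 (B(J, k) = 4²*(1 + 2*0) = 16*(1 + 0) = 16*1 = 16)
p(g, R) = 1/(R + g)
u = 40
p(-5, B(-4, -5))*u = 40/(16 - 5) = 40/11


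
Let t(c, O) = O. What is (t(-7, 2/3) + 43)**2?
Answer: 17161/9 ≈ 1906.8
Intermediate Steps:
(t(-7, 2/3) + 43)**2 = (2/3 + 43)**2 = (131/3)**2 = 17161/9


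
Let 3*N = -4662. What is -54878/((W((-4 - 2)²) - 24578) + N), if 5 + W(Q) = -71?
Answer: 27439/13104 ≈ 2.0939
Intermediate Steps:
N = -1554 (N = (⅓)*(-4662) = -1554)
W(Q) = -76 (W(Q) = -5 - 71 = -76)
-54878/((W((-4 - 2)²) - 24578) + N) = -54878/((-76 - 24578) - 1554) = -54878/(-24654 - 1554) = -54878/(-26208) = -54878*(-1/26208) = 27439/13104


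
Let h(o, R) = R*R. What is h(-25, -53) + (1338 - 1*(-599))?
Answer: 4746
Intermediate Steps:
h(o, R) = R²
h(-25, -53) + (1338 - 1*(-599)) = (-53)² + (1338 - 1*(-599)) = 2809 + (1338 + 599) = 2809 + 1937 = 4746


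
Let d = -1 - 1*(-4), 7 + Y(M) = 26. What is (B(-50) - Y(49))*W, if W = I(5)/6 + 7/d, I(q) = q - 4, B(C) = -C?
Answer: 155/2 ≈ 77.500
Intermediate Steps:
Y(M) = 19 (Y(M) = -7 + 26 = 19)
d = 3 (d = -1 + 4 = 3)
I(q) = -4 + q
W = 5/2 (W = (-4 + 5)/6 + 7/3 = 1*(1/6) + 7*(1/3) = 1/6 + 7/3 = 5/2 ≈ 2.5000)
(B(-50) - Y(49))*W = (-1*(-50) - 1*19)*(5/2) = (50 - 19)*(5/2) = 31*(5/2) = 155/2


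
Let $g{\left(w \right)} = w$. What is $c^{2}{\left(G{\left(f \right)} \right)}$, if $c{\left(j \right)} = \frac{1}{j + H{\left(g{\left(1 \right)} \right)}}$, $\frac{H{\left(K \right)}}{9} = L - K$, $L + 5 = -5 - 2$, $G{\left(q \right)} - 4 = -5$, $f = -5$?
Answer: $\frac{1}{13924} \approx 7.1818 \cdot 10^{-5}$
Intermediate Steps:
$G{\left(q \right)} = -1$ ($G{\left(q \right)} = 4 - 5 = -1$)
$L = -12$ ($L = -5 - 7 = -12$)
$H{\left(K \right)} = -108 - 9 K$ ($H{\left(K \right)} = 9 \left(-12 - K\right) = -108 - 9 K$)
$c{\left(j \right)} = \frac{1}{-117 + j}$ ($c{\left(j \right)} = \frac{1}{j - 117} = \frac{1}{-117 + j}$)
$c^{2}{\left(G{\left(f \right)} \right)} = \left(\frac{1}{-117 - 1}\right)^{2} = \left(\frac{1}{-118}\right)^{2} = \left(- \frac{1}{118}\right)^{2} = \frac{1}{13924}$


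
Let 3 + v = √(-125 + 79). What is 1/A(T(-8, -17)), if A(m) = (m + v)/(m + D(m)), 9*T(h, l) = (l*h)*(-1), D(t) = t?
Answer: 44336/30295 + 2448*I*√46/30295 ≈ 1.4635 + 0.54805*I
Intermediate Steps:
v = -3 + I*√46 (v = -3 + √(-125 + 79) = -3 + √(-46) = -3 + I*√46 ≈ -3.0 + 6.7823*I)
T(h, l) = -h*l/9 (T(h, l) = ((l*h)*(-1))/9 = ((h*l)*(-1))/9 = (-h*l)/9 = -h*l/9)
A(m) = (-3 + m + I*√46)/(2*m) (A(m) = (m + (-3 + I*√46))/(m + m) = (-3 + m + I*√46)/((2*m)) = (-3 + m + I*√46)*(1/(2*m)) = (-3 + m + I*√46)/(2*m))
1/A(T(-8, -17)) = 1/((-3 - ⅑*(-8)*(-17) + I*√46)/(2*((-⅑*(-8)*(-17))))) = 1/((-3 - 136/9 + I*√46)/(2*(-136/9))) = 1/((½)*(-9/136)*(-163/9 + I*√46)) = 1/(163/272 - 9*I*√46/272)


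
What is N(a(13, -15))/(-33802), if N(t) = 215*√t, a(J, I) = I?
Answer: -215*I*√15/33802 ≈ -0.024634*I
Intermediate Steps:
N(a(13, -15))/(-33802) = (215*√(-15))/(-33802) = (215*(I*√15))*(-1/33802) = (215*I*√15)*(-1/33802) = -215*I*√15/33802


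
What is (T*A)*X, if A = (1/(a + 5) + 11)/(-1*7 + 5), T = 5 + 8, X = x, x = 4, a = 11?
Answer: -2301/8 ≈ -287.63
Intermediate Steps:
X = 4
T = 13
A = -177/32 (A = (1/(11 + 5) + 11)/(-1*7 + 5) = (1/16 + 11)/(-7 + 5) = (1/16 + 11)/(-2) = (177/16)*(-½) = -177/32 ≈ -5.5313)
(T*A)*X = (13*(-177/32))*4 = -2301/32*4 = -2301/8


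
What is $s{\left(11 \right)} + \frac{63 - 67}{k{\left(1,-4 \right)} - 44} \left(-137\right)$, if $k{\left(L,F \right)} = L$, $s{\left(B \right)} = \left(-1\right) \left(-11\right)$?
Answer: $- \frac{75}{43} \approx -1.7442$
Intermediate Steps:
$s{\left(B \right)} = 11$
$s{\left(11 \right)} + \frac{63 - 67}{k{\left(1,-4 \right)} - 44} \left(-137\right) = 11 + \frac{63 - 67}{1 - 44} \left(-137\right) = 11 + - \frac{4}{-43} \left(-137\right) = 11 + \left(-4\right) \left(- \frac{1}{43}\right) \left(-137\right) = 11 + \frac{4}{43} \left(-137\right) = 11 - \frac{548}{43} = - \frac{75}{43}$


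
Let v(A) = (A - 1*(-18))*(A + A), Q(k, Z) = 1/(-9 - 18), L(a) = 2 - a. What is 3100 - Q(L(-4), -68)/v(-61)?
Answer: 439090201/141642 ≈ 3100.0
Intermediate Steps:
Q(k, Z) = -1/27 (Q(k, Z) = 1/(-27) = -1/27)
v(A) = 2*A*(18 + A) (v(A) = (A + 18)*(2*A) = (18 + A)*(2*A) = 2*A*(18 + A))
3100 - Q(L(-4), -68)/v(-61) = 3100 - (-1)/(27*(2*(-61)*(18 - 61))) = 3100 - (-1)/(27*(2*(-61)*(-43))) = 3100 - (-1)/(27*5246) = 3100 - 1*(-1/141642) = 3100 + 1/141642 = 439090201/141642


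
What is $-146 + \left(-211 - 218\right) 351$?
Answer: $-150725$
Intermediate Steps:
$-146 + \left(-211 - 218\right) 351 = -146 - 150579 = -150725$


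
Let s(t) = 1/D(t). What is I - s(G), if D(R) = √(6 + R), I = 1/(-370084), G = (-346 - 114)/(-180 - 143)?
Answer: -1/370084 - √774554/2398 ≈ -0.36701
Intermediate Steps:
G = 460/323 (G = -460/(-323) = -460*(-1/323) = 460/323 ≈ 1.4241)
I = -1/370084 ≈ -2.7021e-6
s(t) = (6 + t)^(-½) (s(t) = 1/(√(6 + t)) = (6 + t)^(-½))
I - s(G) = -1/370084 - 1/√(6 + 460/323) = -1/370084 - 1/√(2398/323) = -1/370084 - √774554/2398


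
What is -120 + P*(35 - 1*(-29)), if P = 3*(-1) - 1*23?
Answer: -1784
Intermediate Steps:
P = -26 (P = -3 - 23 = -26)
-120 + P*(35 - 1*(-29)) = -120 - 26*(35 - 1*(-29)) = -120 - 26*(35 + 29) = -120 - 26*64 = -120 - 1664 = -1784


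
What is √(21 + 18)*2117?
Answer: 2117*√39 ≈ 13221.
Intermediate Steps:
√(21 + 18)*2117 = √39*2117 = 2117*√39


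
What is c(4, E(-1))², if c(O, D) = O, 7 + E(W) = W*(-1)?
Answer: 16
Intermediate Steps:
E(W) = -7 - W (E(W) = -7 + W*(-1) = -7 - W)
c(4, E(-1))² = 4² = 16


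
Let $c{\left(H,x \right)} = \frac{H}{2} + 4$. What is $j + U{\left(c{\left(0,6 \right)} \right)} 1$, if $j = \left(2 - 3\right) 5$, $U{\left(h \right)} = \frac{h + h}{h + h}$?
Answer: $-4$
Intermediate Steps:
$c{\left(H,x \right)} = 4 + \frac{H}{2}$ ($c{\left(H,x \right)} = \frac{H}{2} + 4 = 4 + \frac{H}{2}$)
$U{\left(h \right)} = 1$ ($U{\left(h \right)} = \frac{2 h}{2 h} = 2 h \frac{1}{2 h} = 1$)
$j = -5$ ($j = \left(-1\right) 5 = -5$)
$j + U{\left(c{\left(0,6 \right)} \right)} 1 = -5 + 1 \cdot 1 = -5 + 1 = -4$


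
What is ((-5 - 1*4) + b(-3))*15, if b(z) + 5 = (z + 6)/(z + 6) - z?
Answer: -150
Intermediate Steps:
b(z) = -4 - z (b(z) = -5 + ((z + 6)/(z + 6) - z) = -5 + ((6 + z)/(6 + z) - z) = -5 + (1 - z) = -4 - z)
((-5 - 1*4) + b(-3))*15 = ((-5 - 1*4) + (-4 - 1*(-3)))*15 = ((-5 - 4) + (-4 + 3))*15 = (-9 - 1)*15 = -10*15 = -150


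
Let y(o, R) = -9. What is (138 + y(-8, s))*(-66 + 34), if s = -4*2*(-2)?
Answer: -4128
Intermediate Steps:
s = 16 (s = -8*(-2) = 16)
(138 + y(-8, s))*(-66 + 34) = (138 - 9)*(-66 + 34) = 129*(-32) = -4128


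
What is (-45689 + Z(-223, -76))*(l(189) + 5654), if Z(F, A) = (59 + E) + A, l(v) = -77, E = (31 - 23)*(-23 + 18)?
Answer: -255125442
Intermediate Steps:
E = -40 (E = 8*(-5) = -40)
Z(F, A) = 19 + A (Z(F, A) = (59 - 40) + A = 19 + A)
(-45689 + Z(-223, -76))*(l(189) + 5654) = (-45689 + (19 - 76))*(-77 + 5654) = (-45689 - 57)*5577 = -45746*5577 = -255125442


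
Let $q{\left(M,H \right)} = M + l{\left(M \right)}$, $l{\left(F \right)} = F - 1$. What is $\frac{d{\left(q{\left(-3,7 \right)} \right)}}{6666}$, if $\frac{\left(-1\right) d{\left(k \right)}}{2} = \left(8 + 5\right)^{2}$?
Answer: $- \frac{169}{3333} \approx -0.050705$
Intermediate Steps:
$l{\left(F \right)} = -1 + F$
$q{\left(M,H \right)} = -1 + 2 M$ ($q{\left(M,H \right)} = M + \left(-1 + M\right) = -1 + 2 M$)
$d{\left(k \right)} = -338$ ($d{\left(k \right)} = - 2 \left(8 + 5\right)^{2} = - 2 \cdot 13^{2} = \left(-2\right) 169 = -338$)
$\frac{d{\left(q{\left(-3,7 \right)} \right)}}{6666} = - \frac{338}{6666} = \left(-338\right) \frac{1}{6666} = - \frac{169}{3333}$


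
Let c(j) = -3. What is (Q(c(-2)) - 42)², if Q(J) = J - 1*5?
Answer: 2500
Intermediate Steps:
Q(J) = -5 + J (Q(J) = J - 5 = -5 + J)
(Q(c(-2)) - 42)² = ((-5 - 3) - 42)² = (-8 - 42)² = (-50)² = 2500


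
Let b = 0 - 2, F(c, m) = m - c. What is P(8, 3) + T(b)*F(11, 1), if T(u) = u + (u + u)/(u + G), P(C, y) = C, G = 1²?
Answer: -12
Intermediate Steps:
G = 1
b = -2
T(u) = u + 2*u/(1 + u) (T(u) = u + (u + u)/(u + 1) = u + (2*u)/(1 + u) = u + 2*u/(1 + u))
P(8, 3) + T(b)*F(11, 1) = 8 + (-2*(3 - 2)/(1 - 2))*(1 - 1*11) = 8 + (-2*1/(-1))*(1 - 11) = 8 - 2*(-1)*1*(-10) = 8 + 2*(-10) = 8 - 20 = -12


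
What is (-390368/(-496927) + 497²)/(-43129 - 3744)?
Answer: -122745831711/23292459271 ≈ -5.2698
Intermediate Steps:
(-390368/(-496927) + 497²)/(-43129 - 3744) = (-390368*(-1/496927) + 247009)/(-46873) = (390368/496927 + 247009)*(-1/46873) = (122745831711/496927)*(-1/46873) = -122745831711/23292459271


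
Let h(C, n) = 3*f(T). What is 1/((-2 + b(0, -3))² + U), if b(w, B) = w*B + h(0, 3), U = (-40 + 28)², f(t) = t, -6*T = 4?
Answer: 1/160 ≈ 0.0062500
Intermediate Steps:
T = -⅔ (T = -⅙*4 = -⅔ ≈ -0.66667)
U = 144 (U = (-12)² = 144)
h(C, n) = -2 (h(C, n) = 3*(-⅔) = -2)
b(w, B) = -2 + B*w (b(w, B) = w*B - 2 = B*w - 2 = -2 + B*w)
1/((-2 + b(0, -3))² + U) = 1/((-2 + (-2 - 3*0))² + 144) = 1/((-2 + (-2 + 0))² + 144) = 1/((-2 - 2)² + 144) = 1/((-4)² + 144) = 1/(16 + 144) = 1/160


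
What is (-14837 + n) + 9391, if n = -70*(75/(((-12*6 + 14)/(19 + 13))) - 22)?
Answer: -29274/29 ≈ -1009.4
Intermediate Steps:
n = 128660/29 (n = -70*(75/(((-72 + 14)/32)) - 22) = -70*(75/((-58*1/32)) - 22) = -70*(75/(-29/16) - 22) = -70*(75*(-16/29) - 22) = -70*(-1200/29 - 22) = -70*(-1838/29) = 128660/29 ≈ 4436.6)
(-14837 + n) + 9391 = (-14837 + 128660/29) + 9391 = -301613/29 + 9391 = -29274/29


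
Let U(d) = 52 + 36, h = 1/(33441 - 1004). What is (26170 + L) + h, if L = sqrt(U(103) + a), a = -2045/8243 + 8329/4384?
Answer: 848876291/32437 + sqrt(7317295518273586)/9034328 ≈ 26179.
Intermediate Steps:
a = 59690667/36137312 (a = -2045*1/8243 + 8329*(1/4384) = -2045/8243 + 8329/4384 = 59690667/36137312 ≈ 1.6518)
h = 1/32437 ≈ 3.0829e-5
U(d) = 88
L = sqrt(7317295518273586)/9034328 (L = sqrt(88 + 59690667/36137312) = sqrt(3239774123/36137312) = sqrt(7317295518273586)/9034328 ≈ 9.4685)
(26170 + L) + h = (26170 + sqrt(7317295518273586)/9034328) + 1/32437 = 848876291/32437 + sqrt(7317295518273586)/9034328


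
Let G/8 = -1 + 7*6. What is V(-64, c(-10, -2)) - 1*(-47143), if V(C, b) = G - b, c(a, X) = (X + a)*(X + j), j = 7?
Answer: 47531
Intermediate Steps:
G = 328 (G = 8*(-1 + 7*6) = 8*(-1 + 42) = 8*41 = 328)
c(a, X) = (7 + X)*(X + a) (c(a, X) = (X + a)*(X + 7) = (X + a)*(7 + X) = (7 + X)*(X + a))
V(C, b) = 328 - b
V(-64, c(-10, -2)) - 1*(-47143) = (328 - ((-2)² + 7*(-2) + 7*(-10) - 2*(-10))) - 1*(-47143) = (328 - (4 - 14 - 70 + 20)) + 47143 = (328 - 1*(-60)) + 47143 = (328 + 60) + 47143 = 388 + 47143 = 47531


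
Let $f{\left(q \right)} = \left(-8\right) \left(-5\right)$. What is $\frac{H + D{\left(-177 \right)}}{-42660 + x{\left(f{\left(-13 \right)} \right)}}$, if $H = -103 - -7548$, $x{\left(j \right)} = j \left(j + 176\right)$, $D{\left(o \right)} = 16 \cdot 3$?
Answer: $- \frac{7493}{34020} \approx -0.22025$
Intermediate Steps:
$f{\left(q \right)} = 40$
$D{\left(o \right)} = 48$
$x{\left(j \right)} = j \left(176 + j\right)$
$H = 7445$ ($H = -103 + 7548 = 7445$)
$\frac{H + D{\left(-177 \right)}}{-42660 + x{\left(f{\left(-13 \right)} \right)}} = \frac{7445 + 48}{-42660 + 40 \left(176 + 40\right)} = \frac{7493}{-42660 + 40 \cdot 216} = \frac{7493}{-42660 + 8640} = \frac{7493}{-34020} = 7493 \left(- \frac{1}{34020}\right) = - \frac{7493}{34020}$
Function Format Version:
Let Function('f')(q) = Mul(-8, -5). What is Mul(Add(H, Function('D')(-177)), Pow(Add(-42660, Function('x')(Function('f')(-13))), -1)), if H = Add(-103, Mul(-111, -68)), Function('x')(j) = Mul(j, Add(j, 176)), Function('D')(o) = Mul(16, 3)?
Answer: Rational(-7493, 34020) ≈ -0.22025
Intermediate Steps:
Function('f')(q) = 40
Function('D')(o) = 48
Function('x')(j) = Mul(j, Add(176, j))
H = 7445 (H = Add(-103, 7548) = 7445)
Mul(Add(H, Function('D')(-177)), Pow(Add(-42660, Function('x')(Function('f')(-13))), -1)) = Mul(Add(7445, 48), Pow(Add(-42660, Mul(40, Add(176, 40))), -1)) = Mul(7493, Pow(Add(-42660, Mul(40, 216)), -1)) = Mul(7493, Pow(Add(-42660, 8640), -1)) = Mul(7493, Pow(-34020, -1)) = Mul(7493, Rational(-1, 34020)) = Rational(-7493, 34020)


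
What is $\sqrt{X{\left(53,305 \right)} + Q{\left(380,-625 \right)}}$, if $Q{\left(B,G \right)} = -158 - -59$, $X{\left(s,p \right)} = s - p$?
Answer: $3 i \sqrt{39} \approx 18.735 i$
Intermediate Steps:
$Q{\left(B,G \right)} = -99$ ($Q{\left(B,G \right)} = -158 + 59 = -99$)
$\sqrt{X{\left(53,305 \right)} + Q{\left(380,-625 \right)}} = \sqrt{\left(53 - 305\right) - 99} = \sqrt{-252 - 99} = \sqrt{-351} = 3 i \sqrt{39}$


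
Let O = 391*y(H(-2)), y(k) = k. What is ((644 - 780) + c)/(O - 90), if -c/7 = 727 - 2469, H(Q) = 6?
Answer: 6029/1128 ≈ 5.3449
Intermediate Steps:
c = 12194 (c = -7*(727 - 2469) = -7*(-1742) = 12194)
O = 2346 (O = 391*6 = 2346)
((644 - 780) + c)/(O - 90) = ((644 - 780) + 12194)/(2346 - 90) = (-136 + 12194)/2256 = 12058*(1/2256) = 6029/1128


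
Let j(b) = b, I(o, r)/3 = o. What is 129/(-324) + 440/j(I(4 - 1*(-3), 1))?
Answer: 15539/756 ≈ 20.554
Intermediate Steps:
I(o, r) = 3*o
129/(-324) + 440/j(I(4 - 1*(-3), 1)) = 129/(-324) + 440/((3*(4 - 1*(-3)))) = 129*(-1/324) + 440/((3*(4 + 3))) = -43/108 + 440/((3*7)) = -43/108 + 440/21 = 15539/756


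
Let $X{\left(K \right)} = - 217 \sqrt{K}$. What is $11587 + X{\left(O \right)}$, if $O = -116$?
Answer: $11587 - 434 i \sqrt{29} \approx 11587.0 - 2337.2 i$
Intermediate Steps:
$11587 + X{\left(O \right)} = 11587 - 217 \sqrt{-116} = 11587 - 217 \cdot 2 i \sqrt{29} = 11587 - 434 i \sqrt{29}$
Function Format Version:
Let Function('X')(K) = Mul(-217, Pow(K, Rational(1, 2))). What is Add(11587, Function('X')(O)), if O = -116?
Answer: Add(11587, Mul(-434, I, Pow(29, Rational(1, 2)))) ≈ Add(11587., Mul(-2337.2, I))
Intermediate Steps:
Add(11587, Function('X')(O)) = Add(11587, Mul(-217, Pow(-116, Rational(1, 2)))) = Add(11587, Mul(-217, Mul(2, I, Pow(29, Rational(1, 2))))) = Add(11587, Mul(-434, I, Pow(29, Rational(1, 2))))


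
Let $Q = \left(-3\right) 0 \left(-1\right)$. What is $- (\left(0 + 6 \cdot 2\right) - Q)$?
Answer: $-12$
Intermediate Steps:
$Q = 0$ ($Q = 0 \left(-1\right) = 0$)
$- (\left(0 + 6 \cdot 2\right) - Q) = - (\left(0 + 6 \cdot 2\right) - 0) = - (\left(0 + 12\right) + 0) = - (12 + 0) = \left(-1\right) 12 = -12$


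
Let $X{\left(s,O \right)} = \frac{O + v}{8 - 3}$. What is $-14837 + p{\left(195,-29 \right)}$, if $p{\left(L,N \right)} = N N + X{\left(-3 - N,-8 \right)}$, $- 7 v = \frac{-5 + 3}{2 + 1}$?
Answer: $- \frac{1469746}{105} \approx -13998.0$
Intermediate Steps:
$v = \frac{2}{21}$ ($v = - \frac{\left(-5 + 3\right) \frac{1}{2 + 1}}{7} = - \frac{\left(-2\right) \frac{1}{3}}{7} = \left(- \frac{1}{7}\right) \left(- \frac{2}{3}\right) = \frac{2}{21} \approx 0.095238$)
$X{\left(s,O \right)} = \frac{2}{105} + \frac{O}{5}$ ($X{\left(s,O \right)} = \frac{O + \frac{2}{21}}{8 - 3} = \frac{\frac{2}{21} + O}{5} = \left(\frac{2}{21} + O\right) \frac{1}{5} = \frac{2}{105} + \frac{O}{5}$)
$p{\left(L,N \right)} = - \frac{166}{105} + N^{2}$ ($p{\left(L,N \right)} = N N + \left(\frac{2}{105} + \frac{1}{5} \left(-8\right)\right) = N^{2} + \left(\frac{2}{105} - \frac{8}{5}\right) = N^{2} - \frac{166}{105} = - \frac{166}{105} + N^{2}$)
$-14837 + p{\left(195,-29 \right)} = -14837 - \left(\frac{166}{105} - \left(-29\right)^{2}\right) = -14837 + \left(- \frac{166}{105} + 841\right) = -14837 + \frac{88139}{105} = - \frac{1469746}{105}$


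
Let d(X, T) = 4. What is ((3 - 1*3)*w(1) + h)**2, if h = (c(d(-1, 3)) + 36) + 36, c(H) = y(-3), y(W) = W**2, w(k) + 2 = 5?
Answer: 6561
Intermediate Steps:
w(k) = 3 (w(k) = -2 + 5 = 3)
c(H) = 9 (c(H) = (-3)**2 = 9)
h = 81 (h = (9 + 36) + 36 = 45 + 36 = 81)
((3 - 1*3)*w(1) + h)**2 = ((3 - 1*3)*3 + 81)**2 = ((3 - 3)*3 + 81)**2 = (0*3 + 81)**2 = (0 + 81)**2 = 81**2 = 6561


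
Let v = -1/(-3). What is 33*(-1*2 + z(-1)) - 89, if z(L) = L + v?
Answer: -177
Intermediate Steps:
v = ⅓ (v = -1*(-⅓) = ⅓ ≈ 0.33333)
z(L) = ⅓ + L (z(L) = L + ⅓ = ⅓ + L)
33*(-1*2 + z(-1)) - 89 = 33*(-1*2 + (⅓ - 1)) - 89 = 33*(-2 - ⅔) - 89 = 33*(-8/3) - 89 = -88 - 89 = -177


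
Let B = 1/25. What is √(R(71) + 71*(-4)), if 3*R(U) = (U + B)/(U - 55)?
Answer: I*√7063/5 ≈ 16.808*I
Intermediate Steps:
B = 1/25 ≈ 0.040000
R(U) = (1/25 + U)/(3*(-55 + U)) (R(U) = ((U + 1/25)/(U - 55))/3 = ((1/25 + U)/(-55 + U))/3 = (1/25 + U)/(3*(-55 + U)))
√(R(71) + 71*(-4)) = √((1 + 25*71)/(75*(-55 + 71)) + 71*(-4)) = √((1/75)*(1 + 1775)/16 - 284) = √((1/75)*(1/16)*1776 - 284) = √(37/25 - 284) = √(-7063/25) = I*√7063/5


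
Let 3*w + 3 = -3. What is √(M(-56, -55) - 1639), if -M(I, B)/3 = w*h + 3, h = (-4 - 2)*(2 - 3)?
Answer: 2*I*√403 ≈ 40.15*I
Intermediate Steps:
w = -2 (w = -1 + (⅓)*(-3) = -1 - 1 = -2)
h = 6 (h = -6*(-1) = 6)
M(I, B) = 27 (M(I, B) = -3*(-2*6 + 3) = -3*(-12 + 3) = -3*(-9) = 27)
√(M(-56, -55) - 1639) = √(27 - 1639) = √(-1612) = 2*I*√403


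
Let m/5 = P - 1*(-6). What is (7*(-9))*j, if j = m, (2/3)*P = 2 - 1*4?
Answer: -945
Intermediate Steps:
P = -3 (P = 3*(2 - 1*4)/2 = 3*(2 - 4)/2 = (3/2)*(-2) = -3)
m = 15 (m = 5*(-3 - 1*(-6)) = 5*(-3 + 6) = 5*3 = 15)
j = 15
(7*(-9))*j = (7*(-9))*15 = -63*15 = -945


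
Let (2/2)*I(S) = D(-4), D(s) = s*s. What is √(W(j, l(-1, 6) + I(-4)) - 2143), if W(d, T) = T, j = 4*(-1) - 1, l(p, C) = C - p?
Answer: 2*I*√530 ≈ 46.043*I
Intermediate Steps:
D(s) = s²
I(S) = 16 (I(S) = (-4)² = 16)
j = -5 (j = -4 - 1 = -5)
√(W(j, l(-1, 6) + I(-4)) - 2143) = √(((6 - 1*(-1)) + 16) - 2143) = √(((6 + 1) + 16) - 2143) = √((7 + 16) - 2143) = √(23 - 2143) = √(-2120) = 2*I*√530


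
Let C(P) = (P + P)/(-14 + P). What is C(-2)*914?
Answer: 457/2 ≈ 228.50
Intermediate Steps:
C(P) = 2*P/(-14 + P) (C(P) = (2*P)/(-14 + P) = 2*P/(-14 + P))
C(-2)*914 = (2*(-2)/(-14 - 2))*914 = (2*(-2)/(-16))*914 = (2*(-2)*(-1/16))*914 = (1/4)*914 = 457/2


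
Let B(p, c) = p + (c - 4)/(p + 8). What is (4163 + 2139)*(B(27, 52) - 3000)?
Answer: -655452114/35 ≈ -1.8727e+7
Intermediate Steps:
B(p, c) = p + (-4 + c)/(8 + p)
(4163 + 2139)*(B(27, 52) - 3000) = (4163 + 2139)*((-4 + 52 + 27**2 + 8*27)/(8 + 27) - 3000) = 6302*((-4 + 52 + 729 + 216)/35 - 3000) = 6302*((1/35)*993 - 3000) = 6302*(993/35 - 3000) = 6302*(-104007/35) = -655452114/35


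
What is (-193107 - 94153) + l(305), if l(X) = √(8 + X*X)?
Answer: -287260 + 3*√10337 ≈ -2.8696e+5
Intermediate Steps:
l(X) = √(8 + X²)
(-193107 - 94153) + l(305) = (-193107 - 94153) + √(8 + 305²) = -287260 + √(8 + 93025) = -287260 + √93033 = -287260 + 3*√10337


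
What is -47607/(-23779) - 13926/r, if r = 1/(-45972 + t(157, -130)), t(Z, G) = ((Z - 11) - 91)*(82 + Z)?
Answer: 1552934487195/3397 ≈ 4.5715e+8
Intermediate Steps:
t(Z, G) = (-102 + Z)*(82 + Z) (t(Z, G) = ((-11 + Z) - 91)*(82 + Z) = (-102 + Z)*(82 + Z))
r = -1/32827 (r = 1/(-45972 + (-8364 + 157² - 20*157)) = 1/(-45972 + (-8364 + 24649 - 3140)) = 1/(-45972 + 13145) = 1/(-32827) = -1/32827 ≈ -3.0463e-5)
-47607/(-23779) - 13926/r = -47607/(-23779) - 13926/(-1/32827) = -47607*(-1/23779) - 13926*(-32827) = 6801/3397 + 457148802 = 1552934487195/3397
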